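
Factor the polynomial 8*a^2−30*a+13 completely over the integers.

Need a pair with product 8·13 = 104 and sum −30: that's −4 and −26.
Split the middle term: 8*a^2−4*a − 26*a+13 = 4*a*(2*a−1) − 13*(2*a−1).

(2*a−1)*(4*a−13)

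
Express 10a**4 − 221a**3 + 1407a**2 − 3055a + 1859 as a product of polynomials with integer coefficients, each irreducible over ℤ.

Trying the rational-root candidates, a = 13/5 is a root, giving the factor (5a − 13) and quotient 2a**3 − 39a**2 + 180a − 143.
Next, a = 13 is a root, so (a − 13) divides it; the quotient is 2a**2 − 13a + 11.
The remaining quadratic factors as (a − 1)(2a − 11).

(2a − 11)(5a − 13)(a − 1)(a − 13)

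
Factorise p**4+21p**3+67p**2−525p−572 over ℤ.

(p+1)(p+11)(p+13)(p−4)

Among the possible rational roots, p = −11 is a root, so (p+11) is a factor; dividing leaves p**3+10p**2−43p−52.
Then p = −1 is a root, so (p+1) divides it; the quotient is p**2+9p−52.
The remaining quadratic factors as (p−4)(p+13).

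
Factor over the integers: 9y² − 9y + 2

Need a pair with product 9·2 = 18 and sum −9: that's −6 and −3.
Split the middle term: 9y² − 6y − 3y + 2 = 3y(3y − 2) − (3y − 2).

(3y − 1)(3y − 2)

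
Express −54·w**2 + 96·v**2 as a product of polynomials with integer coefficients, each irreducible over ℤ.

Factor out 6, leaving 16·v**2 − 9·w**2, which is a difference of two squares.

6·(4·v + 3·w)·(4·v − 3·w)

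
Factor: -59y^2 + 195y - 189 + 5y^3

(5y - 9)(y - 3)(y - 7)

Among the possible rational roots, y = 7 is a root, so (y - 7) divides it; the quotient is 5y^2 - 24y + 27.
The remaining quadratic factors as (y - 3)(5y - 9).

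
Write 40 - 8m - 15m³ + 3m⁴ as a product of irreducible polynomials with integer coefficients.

Group as (3m⁴ - 8m) + (-15m³ + 40) = m(3m³ - 8) - 5(3m³ - 8).
Both groups share the factor (3m³ - 8).

(m - 5)(3m³ - 8)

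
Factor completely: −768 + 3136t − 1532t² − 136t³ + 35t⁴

(5t − 8)(7t − 2)(t + 6)(t − 8)

By the rational root theorem, t = 8/5 is a root, giving the factor (5t − 8) and quotient 7t³ − 16t² − 332t + 96.
Then t = 8 is a root, giving the factor (t − 8) and quotient 7t² + 40t − 12.
The remaining quadratic factors as (t + 6)(7t − 2).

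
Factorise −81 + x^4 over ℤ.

(x + 3)(x − 3)(x^2 + 9)

(x)⁴ − (3)⁴ = ((x)² − (3)²)((x)² + (3)²); the first factor splits again, the second (x^2 + 9) is irreducible.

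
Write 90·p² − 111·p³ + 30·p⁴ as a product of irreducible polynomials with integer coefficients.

Pull out the common factor 3·p², then factor the remaining trinomial.

3·p²·(2·p − 5)·(5·p − 6)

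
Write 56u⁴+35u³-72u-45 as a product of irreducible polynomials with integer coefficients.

Group as (56u⁴-72u) + (35u³-45) = 8u(7u³-9) + 5(7u³-9).
Both groups share the factor (7u³-9).

(8u+5)(7u³-9)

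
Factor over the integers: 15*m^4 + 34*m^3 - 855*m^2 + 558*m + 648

Trying the rational-root candidates, m = -3/5 is a root, giving the factor (5*m + 3) and quotient 3*m^3 + 5*m^2 - 174*m + 216.
Next, m = 4/3 is a root, giving the factor (3*m - 4) and quotient m^2 + 3*m - 54.
The remaining quadratic factors as (m + 9)(m - 6).

(3*m - 4)*(5*m + 3)*(m + 9)*(m - 6)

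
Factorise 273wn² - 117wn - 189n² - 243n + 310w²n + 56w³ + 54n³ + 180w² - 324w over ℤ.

Group: 2w(28w² + 29wn - 36w + 6n² - 27n) + (9n + 9)(28w² + 29wn - 36w + 6n² - 27n); both groups contain (28w² + 29wn - 36w + 6n² - 27n), so (2w + 9n + 9) is a factor with cofactor 28w² + 29wn - 36w + 6n² - 27n.
The cofactor groups again: 28w² + 29wn - 36w + 6n² - 27n = 7w(4w + 3n) + (2n - 9)(4w + 3n); both groups contain (4w + 3n), giving (7w + 2n - 9)(4w + 3n).

(7w + 2n - 9)(4w + 3n)(2w + 9n + 9)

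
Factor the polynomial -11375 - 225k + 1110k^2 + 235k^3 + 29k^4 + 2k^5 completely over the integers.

Trying the rational-root candidates, k = -5 is a root, giving the factor (k + 5) and quotient 2k^4 + 19k^3 + 140k^2 + 410k - 2275.
Then k = 5/2 is a root, so (2k - 5) is a factor; dividing leaves k^3 + 12k^2 + 100k + 455.
Then k = -7 is a root, so (k + 7) is a factor; dividing leaves k^2 + 5k + 65.
The quadratic k^2 + 5k + 65 has discriminant -235 < 0 and is irreducible over ℤ.

(2k - 5)(k + 5)(k + 7)(k^2 + 5k + 65)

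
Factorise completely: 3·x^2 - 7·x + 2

(3·x - 1)·(x - 2)

Need a pair with product 3·2 = 6 and sum -7: that's -1 and -6.
Split the middle term: 3·x^2 - x - 6·x + 2 = x·(3·x - 1) - 2·(3·x - 1).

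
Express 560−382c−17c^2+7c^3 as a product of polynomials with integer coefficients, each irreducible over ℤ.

(7c−10)(c+7)(c−8)

By the rational root theorem, c = 8 is a root, giving the factor (c−8) and quotient 7c^2+39c−70.
The remaining quadratic factors as (7c−10)(c+7).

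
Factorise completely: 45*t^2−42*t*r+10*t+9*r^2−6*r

Group: 9*t*(5*t−3*r) + (−3*r+2)*(5*t−3*r); both groups contain (5*t−3*r).

(5*t−3*r)*(9*t−3*r+2)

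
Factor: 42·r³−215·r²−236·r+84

(6·r+7)·(7·r−2)·(r−6)

Testing divisors of the constant over divisors of the leading coefficient, r = 2/7 is a root, so (7·r−2) is a factor; dividing leaves 6·r²−29·r−42.
The remaining quadratic factors as (r−6)(6·r+7).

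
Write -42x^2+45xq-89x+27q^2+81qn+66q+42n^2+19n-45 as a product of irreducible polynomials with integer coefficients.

-(6x-9q-6n+5)(7x+3q+7n+9)

Group: -7x(6x-9q-6n+5) + (-3q-7n-9)(6x-9q-6n+5); both groups contain (6x-9q-6n+5).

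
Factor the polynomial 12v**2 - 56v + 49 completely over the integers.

(2v - 7)(6v - 7)

Need a pair with product 12·49 = 588 and sum -56: that's -42 and -14.
Split the middle term: 12v**2 - 42v - 14v + 49 = 6v(2v - 7) - 7(2v - 7).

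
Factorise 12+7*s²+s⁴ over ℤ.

Substitute u = s² to get a quadratic in u, then factor.
s²+3 is irreducible over ℤ (always positive, so no real roots).
s²+4 is irreducible over ℤ (sum of squares).

(s²+3)*(s²+4)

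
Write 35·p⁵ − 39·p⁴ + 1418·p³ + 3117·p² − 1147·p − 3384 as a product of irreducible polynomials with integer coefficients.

(5·p + 8)·(7·p + 9)·(p − 1)·(p² − 3·p + 47)

Among the possible rational roots, p = 1 is a root, so (p − 1) divides it; the quotient is 35·p⁴ − 4·p³ + 1414·p² + 4531·p + 3384.
Next, p = −8/5 is a root, so (5·p + 8) divides it; the quotient is 7·p³ − 12·p² + 302·p + 423.
Then p = −9/7 is a root, so (7·p + 9) is a factor; dividing leaves p² − 3·p + 47.
The quadratic p² − 3·p + 47 has discriminant −179 < 0 and is irreducible over ℤ.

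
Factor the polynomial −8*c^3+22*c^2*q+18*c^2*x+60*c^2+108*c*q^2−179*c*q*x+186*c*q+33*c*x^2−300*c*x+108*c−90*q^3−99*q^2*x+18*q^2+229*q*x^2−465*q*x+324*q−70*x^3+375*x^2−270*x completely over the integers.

−(2*c+6*q−5*x)*(4*c−3*q−7*x+6)*(c−5*q+2*x−9)

Group: 4*c*(−2*c^2+4*c*q+c*x+18*c+30*q^2−37*q*x+54*q+10*x^2−45*x) + (−3*q−7*x+6)*(−2*c^2+4*c*q+c*x+18*c+30*q^2−37*q*x+54*q+10*x^2−45*x); both groups contain (−2*c^2+4*c*q+c*x+18*c+30*q^2−37*q*x+54*q+10*x^2−45*x), so (4*c−3*q−7*x+6) is a factor with cofactor −2*c^2+4*c*q+c*x+18*c+30*q^2−37*q*x+54*q+10*x^2−45*x.
The cofactor groups again: −2*c^2+4*c*q+c*x+18*c+30*q^2−37*q*x+54*q+10*x^2−45*x = −c*(2*c+6*q−5*x) + (5*q−2*x+9)*(2*c+6*q−5*x); both groups contain (2*c+6*q−5*x), giving −(c−5*q+2*x−9)*(2*c+6*q−5*x).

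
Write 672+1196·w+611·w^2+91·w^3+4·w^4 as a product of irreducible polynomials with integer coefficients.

By the rational root theorem, w = -8 is a root, so (w+8) is a factor; dividing leaves 4·w^3+59·w^2+139·w+84.
Continuing, w = -12 is a root, giving the factor (w+12) and quotient 4·w^2+11·w+7.
The remaining quadratic factors as (4·w+7)(w+1).

(4·w+7)·(w+1)·(w+12)·(w+8)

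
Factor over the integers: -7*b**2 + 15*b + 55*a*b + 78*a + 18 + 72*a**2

(8*a + 7*b + 6)*(9*a - b + 3)

Group: 9*a*(8*a + 7*b + 6) + (-b + 3)*(8*a + 7*b + 6); both groups contain (8*a + 7*b + 6).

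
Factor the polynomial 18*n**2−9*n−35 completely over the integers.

Need a pair with product 18·(−35) = −630 and sum −9: that's −30 and 21.
Split the middle term: 18*n**2−30*n + 21*n−35 = 6*n*(3*n−5) + 7*(3*n−5).

(3*n−5)*(6*n+7)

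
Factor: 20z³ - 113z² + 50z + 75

Among the possible rational roots, z = 5/4 is a root, so (4z - 5) is a factor; dividing leaves 5z² - 22z - 15.
The remaining quadratic factors as (z - 5)(5z + 3).

(4z - 5)(5z + 3)(z - 5)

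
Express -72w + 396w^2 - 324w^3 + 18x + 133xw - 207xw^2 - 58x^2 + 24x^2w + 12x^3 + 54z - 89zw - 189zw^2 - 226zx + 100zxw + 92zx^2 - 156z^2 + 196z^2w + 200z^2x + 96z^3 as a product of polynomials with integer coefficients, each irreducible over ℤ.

(3z + x - 4w)(8z + 2x + 9w - 9)(4z + 6x + 9w - 2)

Group: 3z(32z^2 + 56zx + 108zw - 52z + 12x^2 + 72xw - 58x + 81w^2 - 99w + 18) + (x - 4w)(32z^2 + 56zx + 108zw - 52z + 12x^2 + 72xw - 58x + 81w^2 - 99w + 18); both groups contain (32z^2 + 56zx + 108zw - 52z + 12x^2 + 72xw - 58x + 81w^2 - 99w + 18), so (3z + x - 4w) is a factor with cofactor 32z^2 + 56zx + 108zw - 52z + 12x^2 + 72xw - 58x + 81w^2 - 99w + 18.
The cofactor groups again: 32z^2 + 56zx + 108zw - 52z + 12x^2 + 72xw - 58x + 81w^2 - 99w + 18 = 4z(8z + 2x + 9w - 9) + (6x + 9w - 2)(8z + 2x + 9w - 9); both groups contain (8z + 2x + 9w - 9), giving (4z + 6x + 9w - 2)(8z + 2x + 9w - 9).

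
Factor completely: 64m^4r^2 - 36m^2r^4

Pull out the common factor 4m^2r^2; 16m^2 - 9r^2 is a difference of squares.

4m^2r^2(4m + 3r)(4m - 3r)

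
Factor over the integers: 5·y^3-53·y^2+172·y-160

(5·y-8)·(y-4)·(y-5)

By the rational root theorem, y = 5 is a root, giving the factor (y-5) and quotient 5·y^2-28·y+32.
The remaining quadratic factors as (5·y-8)(y-4).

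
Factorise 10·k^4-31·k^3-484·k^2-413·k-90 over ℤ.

(2·k+1)·(5·k+2)·(k+5)·(k-9)

Trying the rational-root candidates, k = -2/5 is a root, so (5·k+2) is a factor; dividing leaves 2·k^3-7·k^2-94·k-45.
Then k = 9 is a root, giving the factor (k-9) and quotient 2·k^2+11·k+5.
The remaining quadratic factors as (k+5)(2·k+1).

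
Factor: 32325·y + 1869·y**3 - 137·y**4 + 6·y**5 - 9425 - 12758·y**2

By the rational root theorem, y = 1/3 is a root, so (3·y - 1) divides it; the quotient is 2·y**4 - 45·y**3 + 608·y**2 - 4050·y + 9425.
Then y = 5 is a root, so (y - 5) is a factor; dividing leaves 2·y**3 - 35·y**2 + 433·y - 1885.
Next, y = 13/2 is a root, so (2·y - 13) divides it; the quotient is y**2 - 11·y + 145.
The quadratic y**2 - 11·y + 145 has discriminant -459 < 0 and is irreducible over ℤ.

(2·y - 13)·(3·y - 1)·(y - 5)·(y**2 - 11·y + 145)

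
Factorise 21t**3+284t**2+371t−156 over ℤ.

(3t−1)(7t+13)(t+12)

Among the possible rational roots, t = −12 is a root, so (t+12) divides it; the quotient is 21t**2+32t−13.
The remaining quadratic factors as (3t−1)(7t+13).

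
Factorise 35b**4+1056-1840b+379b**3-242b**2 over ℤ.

Trying the rational-root candidates, b = -12/5 is a root, so (5b+12) divides it; the quotient is 7b**3+59b**2-190b+88.
Next, b = 4/7 is a root, giving the factor (7b-4) and quotient b**2+9b-22.
The remaining quadratic factors as (b+11)(b-2).

(5b+12)(7b-4)(b+11)(b-2)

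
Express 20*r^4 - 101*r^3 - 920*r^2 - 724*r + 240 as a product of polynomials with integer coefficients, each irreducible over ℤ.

Testing divisors of the constant over divisors of the leading coefficient, r = 10 is a root, giving the factor (r - 10) and quotient 20*r^3 + 99*r^2 + 70*r - 24.
Continuing, r = 1/4 is a root, so (4*r - 1) divides it; the quotient is 5*r^2 + 26*r + 24.
The remaining quadratic factors as (5*r + 6)(r + 4).

(4*r - 1)*(5*r + 6)*(r + 4)*(r - 10)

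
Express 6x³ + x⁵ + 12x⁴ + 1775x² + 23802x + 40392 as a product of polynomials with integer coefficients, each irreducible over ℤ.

Testing divisors of the constant over divisors of the leading coefficient, x = -12 is a root, giving the factor (x + 12) and quotient x⁴ + 6x² + 1703x + 3366.
Then x = -11 is a root, giving the factor (x + 11) and quotient x³ - 11x² + 127x + 306.
Then x = -2 is a root, so (x + 2) is a factor; dividing leaves x² - 13x + 153.
The quadratic x² - 13x + 153 has discriminant -443 < 0 and is irreducible over ℤ.

(x + 11)(x + 12)(x + 2)(x² - 13x + 153)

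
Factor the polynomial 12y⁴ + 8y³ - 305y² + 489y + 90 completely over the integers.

By the rational root theorem, y = 5/2 is a root, so (2y - 5) is a factor; dividing leaves 6y³ + 19y² - 105y - 18.
Continuing, y = -6 is a root, so (y + 6) divides it; the quotient is 6y² - 17y - 3.
The remaining quadratic factors as (y - 3)(6y + 1).

(2y - 5)(6y + 1)(y + 6)(y - 3)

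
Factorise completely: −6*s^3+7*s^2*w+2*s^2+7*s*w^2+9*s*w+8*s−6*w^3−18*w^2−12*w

Group: s*(−6*s^2+13*s*w+8*s−6*w^2−12*w) + (w+1)*(−6*s^2+13*s*w+8*s−6*w^2−12*w); both groups contain (−6*s^2+13*s*w+8*s−6*w^2−12*w), so (s+w+1) is a factor with cofactor −6*s^2+13*s*w+8*s−6*w^2−12*w.
The cofactor groups again: −6*s^2+13*s*w+8*s−6*w^2−12*w = −2*s*(3*s−2*w−4) + 3*w*(3*s−2*w−4); both groups contain (3*s−2*w−4), giving −(2*s−3*w)*(3*s−2*w−4).

−(2*s−3*w)*(3*s−2*w−4)*(s+w+1)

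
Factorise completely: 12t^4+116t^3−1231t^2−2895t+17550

(2t+9)(2t−13)(3t−10)(t+15)

Testing divisors of the constant over divisors of the leading coefficient, t = 10/3 is a root, so (3t−10) is a factor; dividing leaves 4t^3+52t^2−237t−1755.
Next, t = −9/2 is a root, so (2t+9) divides it; the quotient is 2t^2+17t−195.
The remaining quadratic factors as (2t−13)(t+15).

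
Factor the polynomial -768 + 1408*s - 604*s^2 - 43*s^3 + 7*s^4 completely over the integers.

Testing divisors of the constant over divisors of the leading coefficient, s = 8/7 is a root, so (7*s - 8) is a factor; dividing leaves s^3 - 5*s^2 - 92*s + 96.
Continuing, s = 12 is a root, so (s - 12) divides it; the quotient is s^2 + 7*s - 8.
The remaining quadratic factors as (s + 8)(s - 1).

(7*s - 8)*(s + 8)*(s - 1)*(s - 12)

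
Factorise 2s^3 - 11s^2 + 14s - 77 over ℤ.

Group as (2s^3 + 14s) + (-11s^2 - 77) = 2s(s^2 + 7) - 11(s^2 + 7).
Both groups share the factor (s^2 + 7).

(2s - 11)(s^2 + 7)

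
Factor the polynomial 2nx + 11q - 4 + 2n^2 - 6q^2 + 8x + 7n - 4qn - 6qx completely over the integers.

Group: -2q(3q - n - 4) + (-2n - 2x + 1)(3q - n - 4); both groups contain (3q - n - 4).

-(3q - n - 4)(2q + 2n + 2x - 1)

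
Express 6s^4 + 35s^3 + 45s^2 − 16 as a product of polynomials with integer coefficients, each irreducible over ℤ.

(2s − 1)(3s + 4)(s + 1)(s + 4)

Among the possible rational roots, s = −4/3 is a root, giving the factor (3s + 4) and quotient 2s^3 + 9s^2 + 3s − 4.
Next, s = −1 is a root, so (s + 1) divides it; the quotient is 2s^2 + 7s − 4.
The remaining quadratic factors as (2s − 1)(s + 4).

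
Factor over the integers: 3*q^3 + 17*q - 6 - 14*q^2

Trying the rational-root candidates, q = 1 is a root, so (q - 1) divides it; the quotient is 3*q^2 - 11*q + 6.
The remaining quadratic factors as (q - 3)(3*q - 2).

(3*q - 2)*(q - 1)*(q - 3)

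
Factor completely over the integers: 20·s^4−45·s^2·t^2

5·s^2·(2·s+3·t)·(2·s−3·t)

Pull out the common factor 5·s^2; 4·s^2−9·t^2 is a difference of squares.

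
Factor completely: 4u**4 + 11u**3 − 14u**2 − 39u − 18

(4u + 3)(u + 1)(u + 3)(u − 2)

By the rational root theorem, u = 2 is a root, so (u − 2) divides it; the quotient is 4u**3 + 19u**2 + 24u + 9.
Continuing, u = −1 is a root, so (u + 1) divides it; the quotient is 4u**2 + 15u + 9.
The remaining quadratic factors as (u + 3)(4u + 3).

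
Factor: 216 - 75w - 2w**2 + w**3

Testing divisors of the constant over divisors of the leading coefficient, w = -9 is a root, so (w + 9) is a factor; dividing leaves w**2 - 11w + 24.
The remaining quadratic factors as (w - 3)(w - 8).

(w + 9)(w - 3)(w - 8)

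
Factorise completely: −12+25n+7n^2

(7n−3)(n+4)

Need a pair with product 7·(−12) = −84 and sum 25: that's −3 and 28.
Split the middle term: 7n^2−3n + 28n−12 = n(7n−3) + 4(7n−3).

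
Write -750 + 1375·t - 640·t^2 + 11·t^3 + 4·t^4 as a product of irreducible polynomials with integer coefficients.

(4·t - 5)·(t + 15)·(t - 1)·(t - 10)

Trying the rational-root candidates, t = 1 is a root, so (t - 1) is a factor; dividing leaves 4·t^3 + 15·t^2 - 625·t + 750.
Then t = 10 is a root, giving the factor (t - 10) and quotient 4·t^2 + 55·t - 75.
The remaining quadratic factors as (4·t - 5)(t + 15).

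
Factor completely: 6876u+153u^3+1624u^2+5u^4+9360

By the rational root theorem, u = −10 is a root, so (u+10) divides it; the quotient is 5u^3+103u^2+594u+936.
Next, u = −13/5 is a root, giving the factor (5u+13) and quotient u^2+18u+72.
The remaining quadratic factors as (u+12)(u+6).

(5u+13)(u+10)(u+12)(u+6)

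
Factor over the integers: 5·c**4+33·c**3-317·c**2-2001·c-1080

(5·c+3)·(c+5)·(c+9)·(c-8)

By the rational root theorem, c = -9 is a root, so (c+9) divides it; the quotient is 5·c**3-12·c**2-209·c-120.
Continuing, c = -5 is a root, giving the factor (c+5) and quotient 5·c**2-37·c-24.
The remaining quadratic factors as (c-8)(5·c+3).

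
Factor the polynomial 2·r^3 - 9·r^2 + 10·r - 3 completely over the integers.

(2·r - 1)·(r - 1)·(r - 3)

Among the possible rational roots, r = 1/2 is a root, so (2·r - 1) is a factor; dividing leaves r^2 - 4·r + 3.
The remaining quadratic factors as (r - 3)(r - 1).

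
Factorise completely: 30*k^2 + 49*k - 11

Need a pair with product 30·(-11) = -330 and sum 49: that's -6 and 55.
Split the middle term: 30*k^2 - 6*k + 55*k - 11 = 6*k*(5*k - 1) + 11*(5*k - 1).

(5*k - 1)*(6*k + 11)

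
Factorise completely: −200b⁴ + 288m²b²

8b²(6m − 5b)(6m + 5b)

Factor out 8b², leaving 36m² − 25b², which is a difference of two squares.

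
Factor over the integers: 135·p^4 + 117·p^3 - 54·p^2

9·p^2·(3·p - 1)·(5·p + 6)

Pull out the common factor 9·p^2, then factor the remaining trinomial.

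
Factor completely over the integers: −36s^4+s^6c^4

s^4(sc^2+6)(sc^2−6)

Factor out s^4 first: what remains is s^2c^4−36.
Recognize a difference of squares with the parts sc^2 and 6.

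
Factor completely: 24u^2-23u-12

Need a pair with product 24·(-12) = -288 and sum -23: that's 9 and -32.
Split the middle term: 24u^2+9u - 32u-12 = 3u(8u+3) - 4(8u+3).

(3u-4)(8u+3)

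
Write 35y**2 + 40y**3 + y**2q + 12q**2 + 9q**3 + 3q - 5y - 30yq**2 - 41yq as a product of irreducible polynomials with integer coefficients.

Group: y(40y**2 - 39yq - 5y + 9q**2 + 3q) + (q + 1)(40y**2 - 39yq - 5y + 9q**2 + 3q); both groups contain (40y**2 - 39yq - 5y + 9q**2 + 3q), so (y + q + 1) is a factor with cofactor 40y**2 - 39yq - 5y + 9q**2 + 3q.
The cofactor groups again: 40y**2 - 39yq - 5y + 9q**2 + 3q = 5y(8y - 3q - 1) - 3q(8y - 3q - 1); both groups contain (8y - 3q - 1), giving (5y - 3q)(8y - 3q - 1).

(5y - 3q)(8y - 3q - 1)(y + q + 1)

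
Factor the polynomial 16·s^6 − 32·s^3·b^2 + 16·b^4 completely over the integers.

Factor out 16 first: what remains is s^6 − 2·s^3·b^2 + b^4.
Recognize a perfect-square trinomial with the parts s^3 and b^2.

16·(s^3 − b^2)^2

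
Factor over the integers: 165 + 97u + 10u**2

Need a pair with product 10·165 = 1650 and sum 97: that's 75 and 22.
Split the middle term: 10u**2 + 75u + 22u + 165 = 5u(2u + 15) + 11(2u + 15).

(2u + 15)(5u + 11)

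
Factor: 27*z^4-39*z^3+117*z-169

Group as (27*z^4+117*z) + (-39*z^3-169) = 9*z*(3*z^3+13) - 13*(3*z^3+13).
Both groups share the factor (3*z^3+13).

(9*z-13)*(3*z^3+13)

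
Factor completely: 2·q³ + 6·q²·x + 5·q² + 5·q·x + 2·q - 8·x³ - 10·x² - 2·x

Group: 2·q·(q² + q·x + 2·q - 2·x² - 2·x) + (4·x + 1)·(q² + q·x + 2·q - 2·x² - 2·x); both groups contain (q² + q·x + 2·q - 2·x² - 2·x), so (2·q + 4·x + 1) is a factor with cofactor q² + q·x + 2·q - 2·x² - 2·x.
The cofactor groups again: q² + q·x + 2·q - 2·x² - 2·x = q·(q - x) + (2·x + 2)·(q - x); both groups contain (q - x), giving (q + 2·x + 2)·(q - x).

(2·q + 4·x + 1)·(q + 2·x + 2)·(q - x)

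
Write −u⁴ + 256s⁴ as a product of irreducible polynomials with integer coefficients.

Difference of squares twice: with A = 4s and B = u, A⁴ − B⁴ = (A² − B²)(A² + B²), and A² − B² factors again.

(4s + u)(4s − u)(16s² + u²)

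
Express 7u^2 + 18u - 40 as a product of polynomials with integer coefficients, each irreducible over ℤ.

Need a pair with product 7·(-40) = -280 and sum 18: that's 28 and -10.
Split the middle term: 7u^2 + 28u - 10u - 40 = 7u(u + 4) - 10(u + 4).

(7u - 10)(u + 4)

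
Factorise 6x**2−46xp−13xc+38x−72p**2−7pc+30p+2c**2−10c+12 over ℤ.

Group: 6x(x−9p−2c+6) + (8p−c+2)(x−9p−2c+6); both groups contain (x−9p−2c+6).

(x−9p−2c+6)(6x+8p−c+2)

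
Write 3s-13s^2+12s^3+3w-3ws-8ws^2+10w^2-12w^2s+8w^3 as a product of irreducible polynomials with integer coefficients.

Group: 4w(2w^2-ws+w-3s^2+s) + (-4s+3)(2w^2-ws+w-3s^2+s); both groups contain (2w^2-ws+w-3s^2+s), so (4w-4s+3) is a factor with cofactor 2w^2-ws+w-3s^2+s.
The cofactor groups again: 2w^2-ws+w-3s^2+s = w(2w-3s+1) + s(2w-3s+1); both groups contain (2w-3s+1), giving (w+s)(2w-3s+1).

(2w-3s+1)(4w-4s+3)(w+s)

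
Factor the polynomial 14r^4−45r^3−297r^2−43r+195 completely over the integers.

(2r−13)(7r−5)(r+1)(r+3)

Trying the rational-root candidates, r = −3 is a root, giving the factor (r+3) and quotient 14r^3−87r^2−36r+65.
Next, r = 5/7 is a root, so (7r−5) is a factor; dividing leaves 2r^2−11r−13.
The remaining quadratic factors as (r+1)(2r−13).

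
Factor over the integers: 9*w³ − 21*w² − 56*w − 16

Trying the rational-root candidates, w = −4/3 is a root, giving the factor (3*w + 4) and quotient 3*w² − 11*w − 4.
The remaining quadratic factors as (w − 4)(3*w + 1).

(3*w + 1)*(3*w + 4)*(w − 4)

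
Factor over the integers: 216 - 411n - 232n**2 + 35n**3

(5n + 9)(7n - 3)(n - 8)

Trying the rational-root candidates, n = -9/5 is a root, giving the factor (5n + 9) and quotient 7n**2 - 59n + 24.
The remaining quadratic factors as (7n - 3)(n - 8).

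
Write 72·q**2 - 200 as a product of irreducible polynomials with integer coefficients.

Every term has a factor of 8. Then 9·q**2 - 25 = (3·q)² − (5)².

8·(3·q + 5)·(3·q - 5)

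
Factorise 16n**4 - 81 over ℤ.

(2n + 3)(2n - 3)(4n**2 + 9)

Difference of squares twice: with A = 2n and B = 3, A⁴ − B⁴ = (A² − B²)(A² + B²), and A² − B² factors again.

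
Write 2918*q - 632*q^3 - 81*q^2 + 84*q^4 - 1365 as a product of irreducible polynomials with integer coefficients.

(2*q - 1)*(6*q - 13)*(7*q + 15)*(q - 7)

Trying the rational-root candidates, q = -15/7 is a root, giving the factor (7*q + 15) and quotient 12*q^3 - 116*q^2 + 237*q - 91.
Next, q = 1/2 is a root, so (2*q - 1) is a factor; dividing leaves 6*q^2 - 55*q + 91.
The remaining quadratic factors as (q - 7)(6*q - 13).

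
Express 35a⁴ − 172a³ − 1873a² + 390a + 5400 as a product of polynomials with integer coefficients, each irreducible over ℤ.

Trying the rational-root candidates, a = −5 is a root, so (a + 5) divides it; the quotient is 35a³ − 347a² − 138a + 1080.
Then a = 10 is a root, so (a − 10) is a factor; dividing leaves 35a² + 3a − 108.
The remaining quadratic factors as (7a − 12)(5a + 9).

(5a + 9)(7a − 12)(a + 5)(a − 10)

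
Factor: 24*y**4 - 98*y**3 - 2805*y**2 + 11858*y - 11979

By the rational root theorem, y = 11/6 is a root, giving the factor (6*y - 11) and quotient 4*y**3 - 9*y**2 - 484*y + 1089.
Then y = 9/4 is a root, giving the factor (4*y - 9) and quotient y**2 - 121.
The remaining quadratic factors as (y + 11)(y - 11).

(4*y - 9)*(6*y - 11)*(y + 11)*(y - 11)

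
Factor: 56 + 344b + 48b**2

Pull out the common factor 8, then factor the remaining trinomial.

8(6b + 1)(b + 7)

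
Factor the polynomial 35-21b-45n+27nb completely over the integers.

Group as (27nb-45n) + (-21b+35) = 9n(3b-5) - 7(3b-5).
Both groups share the factor (3b-5).

(3b-5)(9n-7)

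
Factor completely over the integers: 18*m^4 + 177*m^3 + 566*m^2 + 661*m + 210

(2*m + 1)*(3*m + 14)*(3*m + 5)*(m + 3)

By the rational root theorem, m = −5/3 is a root, so (3*m + 5) is a factor; dividing leaves 6*m^3 + 49*m^2 + 107*m + 42.
Continuing, m = −3 is a root, giving the factor (m + 3) and quotient 6*m^2 + 31*m + 14.
The remaining quadratic factors as (3*m + 14)(2*m + 1).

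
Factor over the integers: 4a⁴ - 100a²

4a²(a + 5)(a - 5)

Factor out 4a², leaving a² - 25, which is a difference of two squares.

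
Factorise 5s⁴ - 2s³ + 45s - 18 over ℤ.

Group as (5s⁴ + 45s) + (-2s³ - 18) = 5s(s³ + 9) - 2(s³ + 9).
Both groups share the factor (s³ + 9).

(5s - 2)(s³ + 9)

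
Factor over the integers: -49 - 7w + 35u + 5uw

(5u - 7)(w + 7)

Group as (5uw + 35u) + (-7w - 49) = 5u(w + 7) - 7(w + 7).
Both groups share the factor (w + 7).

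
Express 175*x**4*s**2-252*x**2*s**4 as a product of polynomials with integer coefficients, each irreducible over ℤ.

Factor out 7*x**2*s**2, leaving 25*x**2-36*s**2, which is a difference of two squares.

7*s**2*x**2*(5*x-6*s)*(5*x+6*s)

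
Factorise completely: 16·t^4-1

Difference of squares twice: with A = 2·t and B = 1, A⁴ − B⁴ = (A² − B²)(A² + B²), and A² − B² factors again.

(2·t+1)·(2·t-1)·(4·t^2+1)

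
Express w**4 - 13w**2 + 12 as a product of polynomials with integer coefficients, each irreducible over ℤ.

(w + 1)(w - 1)(w**2 - 12)

Substitute u = w**2 to get a quadratic in u, then factor.
w**2 - 12 is irreducible over ℤ (12 is not a perfect square).
w**2 - 1 is a difference of squares.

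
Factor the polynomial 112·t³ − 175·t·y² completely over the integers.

Pull out the common factor 7·t; 16·t² − 25·y² is a difference of squares.

7·t·(4·t + 5·y)·(4·t − 5·y)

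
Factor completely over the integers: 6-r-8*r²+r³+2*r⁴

By the rational root theorem, r = -1 is a root, giving the factor (r+1) and quotient 2*r³-r²-7*r+6.
Then r = 3/2 is a root, so (2*r-3) divides it; the quotient is r²+r-2.
The remaining quadratic factors as (r-1)(r+2).

(2*r-3)*(r+1)*(r+2)*(r-1)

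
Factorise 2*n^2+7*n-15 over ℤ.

Need a pair with product 2·(-15) = -30 and sum 7: that's 10 and -3.
Split the middle term: 2*n^2+10*n - 3*n-15 = 2*n*(n+5) - 3*(n+5).

(2*n-3)*(n+5)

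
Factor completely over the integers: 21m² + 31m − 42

Need a pair with product 21·(−42) = −882 and sum 31: that's 49 and −18.
Split the middle term: 21m² + 49m − 18m − 42 = 7m(3m + 7) − 6(3m + 7).

(3m + 7)(7m − 6)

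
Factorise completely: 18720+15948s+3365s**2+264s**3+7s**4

(7s+12)(s+13)(s+15)(s+8)

Trying the rational-root candidates, s = −13 is a root, so (s+13) is a factor; dividing leaves 7s**3+173s**2+1116s+1440.
Next, s = −12/7 is a root, so (7s+12) divides it; the quotient is s**2+23s+120.
The remaining quadratic factors as (s+15)(s+8).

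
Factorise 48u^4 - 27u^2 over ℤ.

Factor out 3u^2, leaving 16u^2 - 9, which is a difference of two squares.

3u^2(4u + 3)(4u - 3)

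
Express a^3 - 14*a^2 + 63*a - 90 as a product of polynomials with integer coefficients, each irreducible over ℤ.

Testing divisors of the constant over divisors of the leading coefficient, a = 3 is a root, so (a - 3) is a factor; dividing leaves a^2 - 11*a + 30.
The remaining quadratic factors as (a - 5)(a - 6).

(a - 3)*(a - 5)*(a - 6)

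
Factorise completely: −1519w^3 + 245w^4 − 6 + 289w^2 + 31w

Testing divisors of the constant over divisors of the leading coefficient, w = 6 is a root, so (w − 6) divides it; the quotient is 245w^3 − 49w^2 − 5w + 1.
Continuing, w = −1/7 is a root, so (7w + 1) divides it; the quotient is 35w^2 − 12w + 1.
The remaining quadratic factors as (5w − 1)(7w − 1).

(5w − 1)(7w + 1)(7w − 1)(w − 6)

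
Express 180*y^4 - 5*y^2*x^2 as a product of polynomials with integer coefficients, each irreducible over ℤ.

Every term has a factor of 5*y^2. Then 36*y^2 - x^2 = (6*y)² − (x)².

5*y^2*(6*y - x)*(6*y + x)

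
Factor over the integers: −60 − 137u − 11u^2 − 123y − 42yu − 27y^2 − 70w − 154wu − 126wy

Group: −14w(9y + 11u + 5) + (−3y − u − 12)(9y + 11u + 5); both groups contain (9y + 11u + 5).

−(9y + 11u + 5)(14w + 3y + u + 12)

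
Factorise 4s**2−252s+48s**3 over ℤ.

4s(3s+7)(4s−9)

Pull out the common factor 4s, then factor the remaining trinomial.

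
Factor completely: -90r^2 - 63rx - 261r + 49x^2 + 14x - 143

Group: -15r(6r + 7x + 13) + (7x - 11)(6r + 7x + 13); both groups contain (6r + 7x + 13).

-(15r - 7x + 11)(6r + 7x + 13)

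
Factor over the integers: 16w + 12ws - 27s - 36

Group as (12ws + 16w) + (-27s - 36) = 4w(3s + 4) - 9(3s + 4).
Both groups share the factor (3s + 4).

(3s + 4)(4w - 9)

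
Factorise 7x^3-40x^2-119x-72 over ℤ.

Testing divisors of the constant over divisors of the leading coefficient, x = 8 is a root, so (x-8) is a factor; dividing leaves 7x^2+16x+9.
The remaining quadratic factors as (7x+9)(x+1).

(7x+9)(x+1)(x-8)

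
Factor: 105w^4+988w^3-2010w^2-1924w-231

By the rational root theorem, w = -3/5 is a root, so (5w+3) is a factor; dividing leaves 21w^3+185w^2-513w-77.
Next, w = -11 is a root, so (w+11) divides it; the quotient is 21w^2-46w-7.
The remaining quadratic factors as (3w-7)(7w+1).

(3w-7)(5w+3)(7w+1)(w+11)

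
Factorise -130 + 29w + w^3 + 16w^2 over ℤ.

(w + 13)(w + 5)(w - 2)

Among the possible rational roots, w = -13 is a root, giving the factor (w + 13) and quotient w^2 + 3w - 10.
The remaining quadratic factors as (w - 2)(w + 5).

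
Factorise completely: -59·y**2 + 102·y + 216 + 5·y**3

Among the possible rational roots, y = 9 is a root, so (y - 9) is a factor; dividing leaves 5·y**2 - 14·y - 24.
The remaining quadratic factors as (y - 4)(5·y + 6).

(5·y + 6)·(y - 4)·(y - 9)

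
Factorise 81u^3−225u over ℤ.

Every term has a factor of 9u. Then 9u^2−25 = (3u)² − (5)².

9u(3u+5)(3u−5)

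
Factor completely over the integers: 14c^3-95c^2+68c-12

(2c-1)(7c-2)(c-6)

By the rational root theorem, c = 6 is a root, so (c-6) divides it; the quotient is 14c^2-11c+2.
The remaining quadratic factors as (2c-1)(7c-2).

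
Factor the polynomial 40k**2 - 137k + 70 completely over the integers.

(5k - 14)(8k - 5)

Need a pair with product 40·70 = 2800 and sum -137: that's -112 and -25.
Split the middle term: 40k**2 - 112k - 25k + 70 = 8k(5k - 14) - 5(5k - 14).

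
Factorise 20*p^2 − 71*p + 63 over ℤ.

Need a pair with product 20·63 = 1260 and sum −71: that's −35 and −36.
Split the middle term: 20*p^2 − 35*p − 36*p + 63 = 5*p*(4*p − 7) − 9*(4*p − 7).

(4*p − 7)*(5*p − 9)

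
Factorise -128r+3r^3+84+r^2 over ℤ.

(3r-2)(r+7)(r-6)

Among the possible rational roots, r = -7 is a root, so (r+7) divides it; the quotient is 3r^2-20r+12.
The remaining quadratic factors as (3r-2)(r-6).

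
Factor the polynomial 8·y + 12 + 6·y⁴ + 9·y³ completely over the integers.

(2·y + 3)·(3·y³ + 4)

Group as (6·y⁴ + 8·y) + (9·y³ + 12) = 2·y·(3·y³ + 4) + 3·(3·y³ + 4).
Both groups share the factor (3·y³ + 4).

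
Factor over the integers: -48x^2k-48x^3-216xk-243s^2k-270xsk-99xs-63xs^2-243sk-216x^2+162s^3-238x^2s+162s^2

-(3x-2s+3k)(2x+9s+9)(8x+9s)

Group: 2x(-24x^2-11xs-24xk+18s^2-27sk) + (9s+9)(-24x^2-11xs-24xk+18s^2-27sk); both groups contain (-24x^2-11xs-24xk+18s^2-27sk), so (2x+9s+9) is a factor with cofactor -24x^2-11xs-24xk+18s^2-27sk.
The cofactor groups again: -24x^2-11xs-24xk+18s^2-27sk = -8x(3x-2s+3k) - 9s(3x-2s+3k); both groups contain (3x-2s+3k), giving -(8x+9s)(3x-2s+3k).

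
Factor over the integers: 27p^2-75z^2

Pull out the common factor 3; 9p^2-25z^2 is a difference of squares.

3(3p+5z)(3p-5z)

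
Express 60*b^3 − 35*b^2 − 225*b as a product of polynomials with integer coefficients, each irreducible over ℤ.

5*b*(3*b + 5)*(4*b − 9)

Pull out the common factor 5*b, then factor the remaining trinomial.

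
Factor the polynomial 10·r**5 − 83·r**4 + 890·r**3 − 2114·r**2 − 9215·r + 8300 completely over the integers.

(2·r + 5)·(5·r − 4)·(r − 5)·(r**2 − 5·r + 83)

Among the possible rational roots, r = −5/2 is a root, giving the factor (2·r + 5) and quotient 5·r**4 − 54·r**3 + 580·r**2 − 2507·r + 1660.
Then r = 5 is a root, so (r − 5) is a factor; dividing leaves 5·r**3 − 29·r**2 + 435·r − 332.
Continuing, r = 4/5 is a root, giving the factor (5·r − 4) and quotient r**2 − 5·r + 83.
The quadratic r**2 − 5·r + 83 has discriminant −307 < 0 and is irreducible over ℤ.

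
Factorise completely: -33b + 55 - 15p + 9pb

Group as (9pb - 15p) + (-33b + 55) = 3p(3b - 5) - 11(3b - 5).
Both groups share the factor (3b - 5).

(3b - 5)(3p - 11)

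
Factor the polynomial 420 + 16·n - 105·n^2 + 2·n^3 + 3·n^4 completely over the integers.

Among the possible rational roots, n = -6 is a root, giving the factor (n + 6) and quotient 3·n^3 - 16·n^2 - 9·n + 70.
Next, n = 5 is a root, so (n - 5) divides it; the quotient is 3·n^2 - n - 14.
The remaining quadratic factors as (3·n - 7)(n + 2).

(3·n - 7)·(n + 2)·(n + 6)·(n - 5)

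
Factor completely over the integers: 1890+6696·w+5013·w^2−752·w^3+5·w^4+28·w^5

(4·w+3)·(7·w+3)·(w+7)·(w^2−8·w+30)

Among the possible rational roots, w = −3/4 is a root, so (4·w+3) divides it; the quotient is 7·w^4−4·w^3−185·w^2+1392·w+630.
Continuing, w = −3/7 is a root, so (7·w+3) is a factor; dividing leaves w^3−w^2−26·w+210.
Next, w = −7 is a root, so (w+7) is a factor; dividing leaves w^2−8·w+30.
The quadratic w^2−8·w+30 has discriminant −56 < 0 and is irreducible over ℤ.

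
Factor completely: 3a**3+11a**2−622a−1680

Among the possible rational roots, a = −8/3 is a root, giving the factor (3a+8) and quotient a**2+a−210.
The remaining quadratic factors as (a−14)(a+15).

(3a+8)(a+15)(a−14)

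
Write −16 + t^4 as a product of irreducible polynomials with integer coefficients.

(t + 2)(t − 2)(t^2 + 4)

Write as (t^2)² − (4)², then factor t^2 − 4 once more.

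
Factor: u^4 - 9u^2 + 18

Substitute w = u^2 to get a quadratic in w, then factor.
u^2 - 6 is irreducible over ℤ (6 is not a perfect square).
u^2 - 3 is irreducible over ℤ (3 is not a perfect square).

(u^2 - 3)(u^2 - 6)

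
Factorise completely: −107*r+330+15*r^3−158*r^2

Trying the rational-root candidates, r = 11 is a root, so (r−11) is a factor; dividing leaves 15*r^2+7*r−30.
The remaining quadratic factors as (3*r+5)(5*r−6).

(3*r+5)*(5*r−6)*(r−11)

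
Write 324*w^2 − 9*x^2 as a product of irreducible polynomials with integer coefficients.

Factor out 9, leaving 36*w^2 − x^2, which is a difference of two squares.

9*(6*w + x)*(6*w − x)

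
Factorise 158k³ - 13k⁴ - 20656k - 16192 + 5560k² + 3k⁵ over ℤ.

(3k + 2)(k + 11)(k - 4)(k² - 12k + 184)

Trying the rational-root candidates, k = -11 is a root, so (k + 11) is a factor; dividing leaves 3k⁴ - 46k³ + 664k² - 1744k - 1472.
Continuing, k = 4 is a root, so (k - 4) divides it; the quotient is 3k³ - 34k² + 528k + 368.
Continuing, k = -2/3 is a root, so (3k + 2) is a factor; dividing leaves k² - 12k + 184.
The quadratic k² - 12k + 184 has discriminant -592 < 0 and is irreducible over ℤ.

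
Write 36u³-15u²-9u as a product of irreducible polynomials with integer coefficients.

3u(3u+1)(4u-3)

Pull out the common factor 3u, then factor the remaining trinomial.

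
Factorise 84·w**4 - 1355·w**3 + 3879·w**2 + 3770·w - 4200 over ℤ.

(3·w - 14)·(4·w + 5)·(7·w - 5)·(w - 12)

Trying the rational-root candidates, w = 5/7 is a root, giving the factor (7·w - 5) and quotient 12·w**3 - 185·w**2 + 422·w + 840.
Next, w = 12 is a root, giving the factor (w - 12) and quotient 12·w**2 - 41·w - 70.
The remaining quadratic factors as (4·w + 5)(3·w - 14).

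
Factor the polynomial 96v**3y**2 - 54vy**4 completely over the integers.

6vy**2(4v + 3y)(4v - 3y)

Factor out 6vy**2, leaving 16v**2 - 9y**2, which is a difference of two squares.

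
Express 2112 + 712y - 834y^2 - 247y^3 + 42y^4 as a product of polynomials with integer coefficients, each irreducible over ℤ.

Testing divisors of the constant over divisors of the leading coefficient, y = -11/6 is a root, giving the factor (6y + 11) and quotient 7y^3 - 54y^2 - 40y + 192.
Continuing, y = 12/7 is a root, so (7y - 12) is a factor; dividing leaves y^2 - 6y - 16.
The remaining quadratic factors as (y - 8)(y + 2).

(6y + 11)(7y - 12)(y + 2)(y - 8)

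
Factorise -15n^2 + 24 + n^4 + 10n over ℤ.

(n + 1)(n + 4)(n - 2)(n - 3)

Trying the rational-root candidates, n = 3 is a root, giving the factor (n - 3) and quotient n^3 + 3n^2 - 6n - 8.
Continuing, n = -4 is a root, giving the factor (n + 4) and quotient n^2 - n - 2.
The remaining quadratic factors as (n + 1)(n - 2).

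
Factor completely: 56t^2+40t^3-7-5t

Group as (40t^3-5t) + (56t^2-7) = 5t(8t^2-1) + 7(8t^2-1).
Both groups share the factor (8t^2-1).

(5t+7)(8t^2-1)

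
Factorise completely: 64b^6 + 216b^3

8b^3(2b + 3)(4b^2 - 6b + 9)

Factor out 8b^3 first: what remains is 8b^3 + 27.
Recognize a sum of cubes with the parts 3 and 2b.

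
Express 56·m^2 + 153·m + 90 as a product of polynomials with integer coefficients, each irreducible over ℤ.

(7·m + 6)·(8·m + 15)

Need a pair with product 56·90 = 5040 and sum 153: that's 105 and 48.
Split the middle term: 56·m^2 + 105·m + 48·m + 90 = 7·m·(8·m + 15) + 6·(8·m + 15).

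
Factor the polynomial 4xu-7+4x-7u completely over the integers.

(4x-7)(u+1)

Group as (4xu+4x) + (-7u-7) = 4x(u+1) - 7(u+1).
Both groups share the factor (u+1).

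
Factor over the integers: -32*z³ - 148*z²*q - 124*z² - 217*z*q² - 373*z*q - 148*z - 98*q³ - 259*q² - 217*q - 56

Group: z*(-32*z² - 84*z*q - 92*z - 49*q² - 105*q - 56) + (2*q + 1)*(-32*z² - 84*z*q - 92*z - 49*q² - 105*q - 56); both groups contain (-32*z² - 84*z*q - 92*z - 49*q² - 105*q - 56), so (z + 2*q + 1) is a factor with cofactor -32*z² - 84*z*q - 92*z - 49*q² - 105*q - 56.
The cofactor groups again: -32*z² - 84*z*q - 92*z - 49*q² - 105*q - 56 = -8*z*(4*z + 7*q + 8) + (-7*q - 7)*(4*z + 7*q + 8); both groups contain (4*z + 7*q + 8), giving -(8*z + 7*q + 7)*(4*z + 7*q + 8).

-(z + 2*q + 1)*(4*z + 7*q + 8)*(8*z + 7*q + 7)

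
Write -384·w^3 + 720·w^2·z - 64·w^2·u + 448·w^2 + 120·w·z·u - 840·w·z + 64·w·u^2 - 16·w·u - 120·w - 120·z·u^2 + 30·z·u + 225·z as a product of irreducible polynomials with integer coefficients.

Group: 4·w·(-96·w^2 + 180·w·z + 32·w·u + 40·w - 60·z·u - 75·z) + (2·u - 3)·(-96·w^2 + 180·w·z + 32·w·u + 40·w - 60·z·u - 75·z); both groups contain (-96·w^2 + 180·w·z + 32·w·u + 40·w - 60·z·u - 75·z), so (4·w + 2·u - 3) is a factor with cofactor -96·w^2 + 180·w·z + 32·w·u + 40·w - 60·z·u - 75·z.
The cofactor groups again: -96·w^2 + 180·w·z + 32·w·u + 40·w - 60·z·u - 75·z = -8·w·(12·w - 4·u - 5) + 15·z·(12·w - 4·u - 5); both groups contain (12·w - 4·u - 5), giving -(8·w - 15·z)·(12·w - 4·u - 5).

-(12·w - 4·u - 5)·(4·w + 2·u - 3)·(8·w - 15·z)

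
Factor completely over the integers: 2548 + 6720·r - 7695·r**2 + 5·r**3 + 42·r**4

(6·r - 7)·(7·r + 2)·(r + 14)·(r - 13)

Trying the rational-root candidates, r = -14 is a root, giving the factor (r + 14) and quotient 42·r**3 - 583·r**2 + 467·r + 182.
Next, r = 13 is a root, so (r - 13) is a factor; dividing leaves 42·r**2 - 37·r - 14.
The remaining quadratic factors as (6·r - 7)(7·r + 2).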